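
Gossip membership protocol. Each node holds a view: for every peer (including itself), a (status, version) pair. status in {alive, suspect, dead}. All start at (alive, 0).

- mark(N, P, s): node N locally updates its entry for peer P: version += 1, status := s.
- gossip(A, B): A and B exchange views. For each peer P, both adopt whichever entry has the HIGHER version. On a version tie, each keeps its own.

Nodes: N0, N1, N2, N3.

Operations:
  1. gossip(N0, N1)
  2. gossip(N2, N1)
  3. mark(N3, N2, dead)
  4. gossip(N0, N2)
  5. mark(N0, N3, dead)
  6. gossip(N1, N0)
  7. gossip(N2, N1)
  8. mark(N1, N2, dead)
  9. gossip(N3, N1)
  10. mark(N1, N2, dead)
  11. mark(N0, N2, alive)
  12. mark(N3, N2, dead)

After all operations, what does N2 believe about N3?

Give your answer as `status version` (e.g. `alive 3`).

Op 1: gossip N0<->N1 -> N0.N0=(alive,v0) N0.N1=(alive,v0) N0.N2=(alive,v0) N0.N3=(alive,v0) | N1.N0=(alive,v0) N1.N1=(alive,v0) N1.N2=(alive,v0) N1.N3=(alive,v0)
Op 2: gossip N2<->N1 -> N2.N0=(alive,v0) N2.N1=(alive,v0) N2.N2=(alive,v0) N2.N3=(alive,v0) | N1.N0=(alive,v0) N1.N1=(alive,v0) N1.N2=(alive,v0) N1.N3=(alive,v0)
Op 3: N3 marks N2=dead -> (dead,v1)
Op 4: gossip N0<->N2 -> N0.N0=(alive,v0) N0.N1=(alive,v0) N0.N2=(alive,v0) N0.N3=(alive,v0) | N2.N0=(alive,v0) N2.N1=(alive,v0) N2.N2=(alive,v0) N2.N3=(alive,v0)
Op 5: N0 marks N3=dead -> (dead,v1)
Op 6: gossip N1<->N0 -> N1.N0=(alive,v0) N1.N1=(alive,v0) N1.N2=(alive,v0) N1.N3=(dead,v1) | N0.N0=(alive,v0) N0.N1=(alive,v0) N0.N2=(alive,v0) N0.N3=(dead,v1)
Op 7: gossip N2<->N1 -> N2.N0=(alive,v0) N2.N1=(alive,v0) N2.N2=(alive,v0) N2.N3=(dead,v1) | N1.N0=(alive,v0) N1.N1=(alive,v0) N1.N2=(alive,v0) N1.N3=(dead,v1)
Op 8: N1 marks N2=dead -> (dead,v1)
Op 9: gossip N3<->N1 -> N3.N0=(alive,v0) N3.N1=(alive,v0) N3.N2=(dead,v1) N3.N3=(dead,v1) | N1.N0=(alive,v0) N1.N1=(alive,v0) N1.N2=(dead,v1) N1.N3=(dead,v1)
Op 10: N1 marks N2=dead -> (dead,v2)
Op 11: N0 marks N2=alive -> (alive,v1)
Op 12: N3 marks N2=dead -> (dead,v2)

Answer: dead 1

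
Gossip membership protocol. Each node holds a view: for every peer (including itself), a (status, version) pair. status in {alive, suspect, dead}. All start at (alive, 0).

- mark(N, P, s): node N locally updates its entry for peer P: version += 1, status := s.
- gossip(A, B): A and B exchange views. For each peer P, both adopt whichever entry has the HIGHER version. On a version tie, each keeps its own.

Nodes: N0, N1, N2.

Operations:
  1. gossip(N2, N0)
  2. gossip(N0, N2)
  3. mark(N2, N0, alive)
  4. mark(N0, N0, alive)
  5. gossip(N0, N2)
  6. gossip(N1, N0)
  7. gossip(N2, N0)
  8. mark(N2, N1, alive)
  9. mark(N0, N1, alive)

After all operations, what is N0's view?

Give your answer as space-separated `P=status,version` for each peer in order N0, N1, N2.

Answer: N0=alive,1 N1=alive,1 N2=alive,0

Derivation:
Op 1: gossip N2<->N0 -> N2.N0=(alive,v0) N2.N1=(alive,v0) N2.N2=(alive,v0) | N0.N0=(alive,v0) N0.N1=(alive,v0) N0.N2=(alive,v0)
Op 2: gossip N0<->N2 -> N0.N0=(alive,v0) N0.N1=(alive,v0) N0.N2=(alive,v0) | N2.N0=(alive,v0) N2.N1=(alive,v0) N2.N2=(alive,v0)
Op 3: N2 marks N0=alive -> (alive,v1)
Op 4: N0 marks N0=alive -> (alive,v1)
Op 5: gossip N0<->N2 -> N0.N0=(alive,v1) N0.N1=(alive,v0) N0.N2=(alive,v0) | N2.N0=(alive,v1) N2.N1=(alive,v0) N2.N2=(alive,v0)
Op 6: gossip N1<->N0 -> N1.N0=(alive,v1) N1.N1=(alive,v0) N1.N2=(alive,v0) | N0.N0=(alive,v1) N0.N1=(alive,v0) N0.N2=(alive,v0)
Op 7: gossip N2<->N0 -> N2.N0=(alive,v1) N2.N1=(alive,v0) N2.N2=(alive,v0) | N0.N0=(alive,v1) N0.N1=(alive,v0) N0.N2=(alive,v0)
Op 8: N2 marks N1=alive -> (alive,v1)
Op 9: N0 marks N1=alive -> (alive,v1)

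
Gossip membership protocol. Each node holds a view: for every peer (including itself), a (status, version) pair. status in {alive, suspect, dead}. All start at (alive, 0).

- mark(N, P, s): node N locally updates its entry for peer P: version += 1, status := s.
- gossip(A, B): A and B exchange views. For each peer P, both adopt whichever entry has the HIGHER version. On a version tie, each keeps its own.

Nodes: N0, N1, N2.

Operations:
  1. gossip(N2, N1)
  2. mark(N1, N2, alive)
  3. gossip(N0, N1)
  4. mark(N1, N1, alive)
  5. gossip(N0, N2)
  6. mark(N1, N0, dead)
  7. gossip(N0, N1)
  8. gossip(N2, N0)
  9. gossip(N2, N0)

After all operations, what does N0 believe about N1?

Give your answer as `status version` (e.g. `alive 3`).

Op 1: gossip N2<->N1 -> N2.N0=(alive,v0) N2.N1=(alive,v0) N2.N2=(alive,v0) | N1.N0=(alive,v0) N1.N1=(alive,v0) N1.N2=(alive,v0)
Op 2: N1 marks N2=alive -> (alive,v1)
Op 3: gossip N0<->N1 -> N0.N0=(alive,v0) N0.N1=(alive,v0) N0.N2=(alive,v1) | N1.N0=(alive,v0) N1.N1=(alive,v0) N1.N2=(alive,v1)
Op 4: N1 marks N1=alive -> (alive,v1)
Op 5: gossip N0<->N2 -> N0.N0=(alive,v0) N0.N1=(alive,v0) N0.N2=(alive,v1) | N2.N0=(alive,v0) N2.N1=(alive,v0) N2.N2=(alive,v1)
Op 6: N1 marks N0=dead -> (dead,v1)
Op 7: gossip N0<->N1 -> N0.N0=(dead,v1) N0.N1=(alive,v1) N0.N2=(alive,v1) | N1.N0=(dead,v1) N1.N1=(alive,v1) N1.N2=(alive,v1)
Op 8: gossip N2<->N0 -> N2.N0=(dead,v1) N2.N1=(alive,v1) N2.N2=(alive,v1) | N0.N0=(dead,v1) N0.N1=(alive,v1) N0.N2=(alive,v1)
Op 9: gossip N2<->N0 -> N2.N0=(dead,v1) N2.N1=(alive,v1) N2.N2=(alive,v1) | N0.N0=(dead,v1) N0.N1=(alive,v1) N0.N2=(alive,v1)

Answer: alive 1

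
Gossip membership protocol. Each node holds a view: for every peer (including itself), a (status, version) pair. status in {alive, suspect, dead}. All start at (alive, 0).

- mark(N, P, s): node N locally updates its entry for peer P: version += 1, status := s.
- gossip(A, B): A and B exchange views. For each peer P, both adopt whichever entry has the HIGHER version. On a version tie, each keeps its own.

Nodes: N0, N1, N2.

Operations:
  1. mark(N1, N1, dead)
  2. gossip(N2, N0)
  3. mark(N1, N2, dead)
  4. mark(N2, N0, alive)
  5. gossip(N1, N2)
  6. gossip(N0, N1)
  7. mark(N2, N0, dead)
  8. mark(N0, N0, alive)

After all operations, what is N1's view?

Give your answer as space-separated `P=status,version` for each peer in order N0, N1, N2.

Answer: N0=alive,1 N1=dead,1 N2=dead,1

Derivation:
Op 1: N1 marks N1=dead -> (dead,v1)
Op 2: gossip N2<->N0 -> N2.N0=(alive,v0) N2.N1=(alive,v0) N2.N2=(alive,v0) | N0.N0=(alive,v0) N0.N1=(alive,v0) N0.N2=(alive,v0)
Op 3: N1 marks N2=dead -> (dead,v1)
Op 4: N2 marks N0=alive -> (alive,v1)
Op 5: gossip N1<->N2 -> N1.N0=(alive,v1) N1.N1=(dead,v1) N1.N2=(dead,v1) | N2.N0=(alive,v1) N2.N1=(dead,v1) N2.N2=(dead,v1)
Op 6: gossip N0<->N1 -> N0.N0=(alive,v1) N0.N1=(dead,v1) N0.N2=(dead,v1) | N1.N0=(alive,v1) N1.N1=(dead,v1) N1.N2=(dead,v1)
Op 7: N2 marks N0=dead -> (dead,v2)
Op 8: N0 marks N0=alive -> (alive,v2)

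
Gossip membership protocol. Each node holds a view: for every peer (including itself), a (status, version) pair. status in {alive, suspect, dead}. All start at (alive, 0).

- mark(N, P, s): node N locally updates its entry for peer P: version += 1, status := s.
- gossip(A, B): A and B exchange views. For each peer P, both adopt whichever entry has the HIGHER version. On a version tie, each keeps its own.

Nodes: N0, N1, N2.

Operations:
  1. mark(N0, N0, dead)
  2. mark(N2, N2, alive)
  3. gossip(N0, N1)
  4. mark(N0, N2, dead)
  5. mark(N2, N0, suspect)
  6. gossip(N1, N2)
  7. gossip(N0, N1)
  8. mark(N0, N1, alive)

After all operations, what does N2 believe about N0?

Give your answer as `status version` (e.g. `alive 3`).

Op 1: N0 marks N0=dead -> (dead,v1)
Op 2: N2 marks N2=alive -> (alive,v1)
Op 3: gossip N0<->N1 -> N0.N0=(dead,v1) N0.N1=(alive,v0) N0.N2=(alive,v0) | N1.N0=(dead,v1) N1.N1=(alive,v0) N1.N2=(alive,v0)
Op 4: N0 marks N2=dead -> (dead,v1)
Op 5: N2 marks N0=suspect -> (suspect,v1)
Op 6: gossip N1<->N2 -> N1.N0=(dead,v1) N1.N1=(alive,v0) N1.N2=(alive,v1) | N2.N0=(suspect,v1) N2.N1=(alive,v0) N2.N2=(alive,v1)
Op 7: gossip N0<->N1 -> N0.N0=(dead,v1) N0.N1=(alive,v0) N0.N2=(dead,v1) | N1.N0=(dead,v1) N1.N1=(alive,v0) N1.N2=(alive,v1)
Op 8: N0 marks N1=alive -> (alive,v1)

Answer: suspect 1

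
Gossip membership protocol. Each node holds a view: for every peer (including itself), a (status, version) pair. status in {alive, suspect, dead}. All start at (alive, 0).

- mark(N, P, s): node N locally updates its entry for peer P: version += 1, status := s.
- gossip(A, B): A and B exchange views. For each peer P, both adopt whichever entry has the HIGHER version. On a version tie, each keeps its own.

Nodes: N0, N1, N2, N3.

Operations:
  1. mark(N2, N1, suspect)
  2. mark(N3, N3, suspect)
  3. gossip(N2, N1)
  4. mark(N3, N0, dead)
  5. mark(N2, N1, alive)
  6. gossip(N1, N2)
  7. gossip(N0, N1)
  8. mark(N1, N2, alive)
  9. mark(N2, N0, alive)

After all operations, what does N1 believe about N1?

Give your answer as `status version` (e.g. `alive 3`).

Op 1: N2 marks N1=suspect -> (suspect,v1)
Op 2: N3 marks N3=suspect -> (suspect,v1)
Op 3: gossip N2<->N1 -> N2.N0=(alive,v0) N2.N1=(suspect,v1) N2.N2=(alive,v0) N2.N3=(alive,v0) | N1.N0=(alive,v0) N1.N1=(suspect,v1) N1.N2=(alive,v0) N1.N3=(alive,v0)
Op 4: N3 marks N0=dead -> (dead,v1)
Op 5: N2 marks N1=alive -> (alive,v2)
Op 6: gossip N1<->N2 -> N1.N0=(alive,v0) N1.N1=(alive,v2) N1.N2=(alive,v0) N1.N3=(alive,v0) | N2.N0=(alive,v0) N2.N1=(alive,v2) N2.N2=(alive,v0) N2.N3=(alive,v0)
Op 7: gossip N0<->N1 -> N0.N0=(alive,v0) N0.N1=(alive,v2) N0.N2=(alive,v0) N0.N3=(alive,v0) | N1.N0=(alive,v0) N1.N1=(alive,v2) N1.N2=(alive,v0) N1.N3=(alive,v0)
Op 8: N1 marks N2=alive -> (alive,v1)
Op 9: N2 marks N0=alive -> (alive,v1)

Answer: alive 2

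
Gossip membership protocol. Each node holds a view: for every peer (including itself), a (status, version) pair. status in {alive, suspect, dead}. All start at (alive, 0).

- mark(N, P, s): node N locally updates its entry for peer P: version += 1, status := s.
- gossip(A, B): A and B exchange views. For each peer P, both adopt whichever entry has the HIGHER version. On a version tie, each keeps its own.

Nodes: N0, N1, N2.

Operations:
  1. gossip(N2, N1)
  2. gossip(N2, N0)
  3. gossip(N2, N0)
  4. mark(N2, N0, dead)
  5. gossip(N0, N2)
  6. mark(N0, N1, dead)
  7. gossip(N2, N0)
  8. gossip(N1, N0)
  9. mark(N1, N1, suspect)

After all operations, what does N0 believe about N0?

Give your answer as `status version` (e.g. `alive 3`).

Op 1: gossip N2<->N1 -> N2.N0=(alive,v0) N2.N1=(alive,v0) N2.N2=(alive,v0) | N1.N0=(alive,v0) N1.N1=(alive,v0) N1.N2=(alive,v0)
Op 2: gossip N2<->N0 -> N2.N0=(alive,v0) N2.N1=(alive,v0) N2.N2=(alive,v0) | N0.N0=(alive,v0) N0.N1=(alive,v0) N0.N2=(alive,v0)
Op 3: gossip N2<->N0 -> N2.N0=(alive,v0) N2.N1=(alive,v0) N2.N2=(alive,v0) | N0.N0=(alive,v0) N0.N1=(alive,v0) N0.N2=(alive,v0)
Op 4: N2 marks N0=dead -> (dead,v1)
Op 5: gossip N0<->N2 -> N0.N0=(dead,v1) N0.N1=(alive,v0) N0.N2=(alive,v0) | N2.N0=(dead,v1) N2.N1=(alive,v0) N2.N2=(alive,v0)
Op 6: N0 marks N1=dead -> (dead,v1)
Op 7: gossip N2<->N0 -> N2.N0=(dead,v1) N2.N1=(dead,v1) N2.N2=(alive,v0) | N0.N0=(dead,v1) N0.N1=(dead,v1) N0.N2=(alive,v0)
Op 8: gossip N1<->N0 -> N1.N0=(dead,v1) N1.N1=(dead,v1) N1.N2=(alive,v0) | N0.N0=(dead,v1) N0.N1=(dead,v1) N0.N2=(alive,v0)
Op 9: N1 marks N1=suspect -> (suspect,v2)

Answer: dead 1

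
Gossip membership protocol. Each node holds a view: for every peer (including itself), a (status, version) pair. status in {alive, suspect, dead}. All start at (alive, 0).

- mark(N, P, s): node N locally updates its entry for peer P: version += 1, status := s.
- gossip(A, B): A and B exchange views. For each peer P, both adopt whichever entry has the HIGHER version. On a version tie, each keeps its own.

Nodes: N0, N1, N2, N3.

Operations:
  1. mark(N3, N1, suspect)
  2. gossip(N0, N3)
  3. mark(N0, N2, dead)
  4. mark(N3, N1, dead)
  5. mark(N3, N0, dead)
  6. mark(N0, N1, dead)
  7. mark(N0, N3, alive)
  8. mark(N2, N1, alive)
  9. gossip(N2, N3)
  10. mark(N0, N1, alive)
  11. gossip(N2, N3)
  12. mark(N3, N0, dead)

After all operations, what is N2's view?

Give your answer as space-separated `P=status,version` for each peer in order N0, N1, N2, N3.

Answer: N0=dead,1 N1=dead,2 N2=alive,0 N3=alive,0

Derivation:
Op 1: N3 marks N1=suspect -> (suspect,v1)
Op 2: gossip N0<->N3 -> N0.N0=(alive,v0) N0.N1=(suspect,v1) N0.N2=(alive,v0) N0.N3=(alive,v0) | N3.N0=(alive,v0) N3.N1=(suspect,v1) N3.N2=(alive,v0) N3.N3=(alive,v0)
Op 3: N0 marks N2=dead -> (dead,v1)
Op 4: N3 marks N1=dead -> (dead,v2)
Op 5: N3 marks N0=dead -> (dead,v1)
Op 6: N0 marks N1=dead -> (dead,v2)
Op 7: N0 marks N3=alive -> (alive,v1)
Op 8: N2 marks N1=alive -> (alive,v1)
Op 9: gossip N2<->N3 -> N2.N0=(dead,v1) N2.N1=(dead,v2) N2.N2=(alive,v0) N2.N3=(alive,v0) | N3.N0=(dead,v1) N3.N1=(dead,v2) N3.N2=(alive,v0) N3.N3=(alive,v0)
Op 10: N0 marks N1=alive -> (alive,v3)
Op 11: gossip N2<->N3 -> N2.N0=(dead,v1) N2.N1=(dead,v2) N2.N2=(alive,v0) N2.N3=(alive,v0) | N3.N0=(dead,v1) N3.N1=(dead,v2) N3.N2=(alive,v0) N3.N3=(alive,v0)
Op 12: N3 marks N0=dead -> (dead,v2)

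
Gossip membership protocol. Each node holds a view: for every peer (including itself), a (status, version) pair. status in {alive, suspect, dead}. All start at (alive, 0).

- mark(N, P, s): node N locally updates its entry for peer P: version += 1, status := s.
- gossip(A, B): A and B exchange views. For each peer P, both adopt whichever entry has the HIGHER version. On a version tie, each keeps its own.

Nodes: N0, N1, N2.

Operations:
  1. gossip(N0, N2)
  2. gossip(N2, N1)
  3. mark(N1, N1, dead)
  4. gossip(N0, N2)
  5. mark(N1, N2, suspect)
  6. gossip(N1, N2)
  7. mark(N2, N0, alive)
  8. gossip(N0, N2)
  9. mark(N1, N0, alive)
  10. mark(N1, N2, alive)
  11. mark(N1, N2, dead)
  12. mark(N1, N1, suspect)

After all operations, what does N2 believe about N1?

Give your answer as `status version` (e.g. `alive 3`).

Answer: dead 1

Derivation:
Op 1: gossip N0<->N2 -> N0.N0=(alive,v0) N0.N1=(alive,v0) N0.N2=(alive,v0) | N2.N0=(alive,v0) N2.N1=(alive,v0) N2.N2=(alive,v0)
Op 2: gossip N2<->N1 -> N2.N0=(alive,v0) N2.N1=(alive,v0) N2.N2=(alive,v0) | N1.N0=(alive,v0) N1.N1=(alive,v0) N1.N2=(alive,v0)
Op 3: N1 marks N1=dead -> (dead,v1)
Op 4: gossip N0<->N2 -> N0.N0=(alive,v0) N0.N1=(alive,v0) N0.N2=(alive,v0) | N2.N0=(alive,v0) N2.N1=(alive,v0) N2.N2=(alive,v0)
Op 5: N1 marks N2=suspect -> (suspect,v1)
Op 6: gossip N1<->N2 -> N1.N0=(alive,v0) N1.N1=(dead,v1) N1.N2=(suspect,v1) | N2.N0=(alive,v0) N2.N1=(dead,v1) N2.N2=(suspect,v1)
Op 7: N2 marks N0=alive -> (alive,v1)
Op 8: gossip N0<->N2 -> N0.N0=(alive,v1) N0.N1=(dead,v1) N0.N2=(suspect,v1) | N2.N0=(alive,v1) N2.N1=(dead,v1) N2.N2=(suspect,v1)
Op 9: N1 marks N0=alive -> (alive,v1)
Op 10: N1 marks N2=alive -> (alive,v2)
Op 11: N1 marks N2=dead -> (dead,v3)
Op 12: N1 marks N1=suspect -> (suspect,v2)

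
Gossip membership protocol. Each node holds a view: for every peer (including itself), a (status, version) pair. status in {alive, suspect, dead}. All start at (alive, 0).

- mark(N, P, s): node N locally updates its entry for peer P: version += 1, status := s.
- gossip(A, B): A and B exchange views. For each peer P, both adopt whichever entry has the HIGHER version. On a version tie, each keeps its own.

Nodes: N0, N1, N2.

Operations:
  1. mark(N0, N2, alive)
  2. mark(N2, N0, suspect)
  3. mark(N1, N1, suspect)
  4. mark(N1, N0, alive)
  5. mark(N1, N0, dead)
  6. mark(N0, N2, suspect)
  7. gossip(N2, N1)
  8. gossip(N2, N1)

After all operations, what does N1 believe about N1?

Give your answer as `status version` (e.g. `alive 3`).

Answer: suspect 1

Derivation:
Op 1: N0 marks N2=alive -> (alive,v1)
Op 2: N2 marks N0=suspect -> (suspect,v1)
Op 3: N1 marks N1=suspect -> (suspect,v1)
Op 4: N1 marks N0=alive -> (alive,v1)
Op 5: N1 marks N0=dead -> (dead,v2)
Op 6: N0 marks N2=suspect -> (suspect,v2)
Op 7: gossip N2<->N1 -> N2.N0=(dead,v2) N2.N1=(suspect,v1) N2.N2=(alive,v0) | N1.N0=(dead,v2) N1.N1=(suspect,v1) N1.N2=(alive,v0)
Op 8: gossip N2<->N1 -> N2.N0=(dead,v2) N2.N1=(suspect,v1) N2.N2=(alive,v0) | N1.N0=(dead,v2) N1.N1=(suspect,v1) N1.N2=(alive,v0)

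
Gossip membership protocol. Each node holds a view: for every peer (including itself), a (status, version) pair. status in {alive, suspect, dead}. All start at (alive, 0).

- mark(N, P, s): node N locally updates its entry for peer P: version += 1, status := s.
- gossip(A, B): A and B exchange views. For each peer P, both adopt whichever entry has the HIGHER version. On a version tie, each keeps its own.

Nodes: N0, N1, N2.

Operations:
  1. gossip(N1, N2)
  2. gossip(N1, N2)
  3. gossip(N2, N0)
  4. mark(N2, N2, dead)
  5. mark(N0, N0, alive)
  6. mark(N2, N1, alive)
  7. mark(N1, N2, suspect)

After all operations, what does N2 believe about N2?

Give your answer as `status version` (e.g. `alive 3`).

Answer: dead 1

Derivation:
Op 1: gossip N1<->N2 -> N1.N0=(alive,v0) N1.N1=(alive,v0) N1.N2=(alive,v0) | N2.N0=(alive,v0) N2.N1=(alive,v0) N2.N2=(alive,v0)
Op 2: gossip N1<->N2 -> N1.N0=(alive,v0) N1.N1=(alive,v0) N1.N2=(alive,v0) | N2.N0=(alive,v0) N2.N1=(alive,v0) N2.N2=(alive,v0)
Op 3: gossip N2<->N0 -> N2.N0=(alive,v0) N2.N1=(alive,v0) N2.N2=(alive,v0) | N0.N0=(alive,v0) N0.N1=(alive,v0) N0.N2=(alive,v0)
Op 4: N2 marks N2=dead -> (dead,v1)
Op 5: N0 marks N0=alive -> (alive,v1)
Op 6: N2 marks N1=alive -> (alive,v1)
Op 7: N1 marks N2=suspect -> (suspect,v1)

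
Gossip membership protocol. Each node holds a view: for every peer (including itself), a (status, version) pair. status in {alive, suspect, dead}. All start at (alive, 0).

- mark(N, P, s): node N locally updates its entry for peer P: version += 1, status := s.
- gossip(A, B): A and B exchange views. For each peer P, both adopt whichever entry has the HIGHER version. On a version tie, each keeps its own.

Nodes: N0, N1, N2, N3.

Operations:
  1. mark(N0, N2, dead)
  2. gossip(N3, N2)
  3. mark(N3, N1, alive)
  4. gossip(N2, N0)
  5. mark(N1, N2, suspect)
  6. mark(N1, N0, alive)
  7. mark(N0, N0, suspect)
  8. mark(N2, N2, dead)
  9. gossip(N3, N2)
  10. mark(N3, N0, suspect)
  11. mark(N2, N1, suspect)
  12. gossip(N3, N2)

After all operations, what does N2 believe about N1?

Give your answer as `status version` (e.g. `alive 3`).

Op 1: N0 marks N2=dead -> (dead,v1)
Op 2: gossip N3<->N2 -> N3.N0=(alive,v0) N3.N1=(alive,v0) N3.N2=(alive,v0) N3.N3=(alive,v0) | N2.N0=(alive,v0) N2.N1=(alive,v0) N2.N2=(alive,v0) N2.N3=(alive,v0)
Op 3: N3 marks N1=alive -> (alive,v1)
Op 4: gossip N2<->N0 -> N2.N0=(alive,v0) N2.N1=(alive,v0) N2.N2=(dead,v1) N2.N3=(alive,v0) | N0.N0=(alive,v0) N0.N1=(alive,v0) N0.N2=(dead,v1) N0.N3=(alive,v0)
Op 5: N1 marks N2=suspect -> (suspect,v1)
Op 6: N1 marks N0=alive -> (alive,v1)
Op 7: N0 marks N0=suspect -> (suspect,v1)
Op 8: N2 marks N2=dead -> (dead,v2)
Op 9: gossip N3<->N2 -> N3.N0=(alive,v0) N3.N1=(alive,v1) N3.N2=(dead,v2) N3.N3=(alive,v0) | N2.N0=(alive,v0) N2.N1=(alive,v1) N2.N2=(dead,v2) N2.N3=(alive,v0)
Op 10: N3 marks N0=suspect -> (suspect,v1)
Op 11: N2 marks N1=suspect -> (suspect,v2)
Op 12: gossip N3<->N2 -> N3.N0=(suspect,v1) N3.N1=(suspect,v2) N3.N2=(dead,v2) N3.N3=(alive,v0) | N2.N0=(suspect,v1) N2.N1=(suspect,v2) N2.N2=(dead,v2) N2.N3=(alive,v0)

Answer: suspect 2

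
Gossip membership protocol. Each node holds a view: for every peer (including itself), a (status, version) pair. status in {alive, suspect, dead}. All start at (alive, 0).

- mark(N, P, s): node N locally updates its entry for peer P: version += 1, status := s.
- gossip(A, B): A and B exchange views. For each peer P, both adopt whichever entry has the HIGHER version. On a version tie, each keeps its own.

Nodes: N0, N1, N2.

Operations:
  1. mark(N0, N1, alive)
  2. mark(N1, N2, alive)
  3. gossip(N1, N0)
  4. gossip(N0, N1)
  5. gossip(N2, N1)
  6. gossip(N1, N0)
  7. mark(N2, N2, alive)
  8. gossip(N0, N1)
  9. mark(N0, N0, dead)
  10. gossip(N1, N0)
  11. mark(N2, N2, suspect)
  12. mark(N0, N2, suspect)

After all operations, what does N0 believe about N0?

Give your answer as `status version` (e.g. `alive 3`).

Answer: dead 1

Derivation:
Op 1: N0 marks N1=alive -> (alive,v1)
Op 2: N1 marks N2=alive -> (alive,v1)
Op 3: gossip N1<->N0 -> N1.N0=(alive,v0) N1.N1=(alive,v1) N1.N2=(alive,v1) | N0.N0=(alive,v0) N0.N1=(alive,v1) N0.N2=(alive,v1)
Op 4: gossip N0<->N1 -> N0.N0=(alive,v0) N0.N1=(alive,v1) N0.N2=(alive,v1) | N1.N0=(alive,v0) N1.N1=(alive,v1) N1.N2=(alive,v1)
Op 5: gossip N2<->N1 -> N2.N0=(alive,v0) N2.N1=(alive,v1) N2.N2=(alive,v1) | N1.N0=(alive,v0) N1.N1=(alive,v1) N1.N2=(alive,v1)
Op 6: gossip N1<->N0 -> N1.N0=(alive,v0) N1.N1=(alive,v1) N1.N2=(alive,v1) | N0.N0=(alive,v0) N0.N1=(alive,v1) N0.N2=(alive,v1)
Op 7: N2 marks N2=alive -> (alive,v2)
Op 8: gossip N0<->N1 -> N0.N0=(alive,v0) N0.N1=(alive,v1) N0.N2=(alive,v1) | N1.N0=(alive,v0) N1.N1=(alive,v1) N1.N2=(alive,v1)
Op 9: N0 marks N0=dead -> (dead,v1)
Op 10: gossip N1<->N0 -> N1.N0=(dead,v1) N1.N1=(alive,v1) N1.N2=(alive,v1) | N0.N0=(dead,v1) N0.N1=(alive,v1) N0.N2=(alive,v1)
Op 11: N2 marks N2=suspect -> (suspect,v3)
Op 12: N0 marks N2=suspect -> (suspect,v2)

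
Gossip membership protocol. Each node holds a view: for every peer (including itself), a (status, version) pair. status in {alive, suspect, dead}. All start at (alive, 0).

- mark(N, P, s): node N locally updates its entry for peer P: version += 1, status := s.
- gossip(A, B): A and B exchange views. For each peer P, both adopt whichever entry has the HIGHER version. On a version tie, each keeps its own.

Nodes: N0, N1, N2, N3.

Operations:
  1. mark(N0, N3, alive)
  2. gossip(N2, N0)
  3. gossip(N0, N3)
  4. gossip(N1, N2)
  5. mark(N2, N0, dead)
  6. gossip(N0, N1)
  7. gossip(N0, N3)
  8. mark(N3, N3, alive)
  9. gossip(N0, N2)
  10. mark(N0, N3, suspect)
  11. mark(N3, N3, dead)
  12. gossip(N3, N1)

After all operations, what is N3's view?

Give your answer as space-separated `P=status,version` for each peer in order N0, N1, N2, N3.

Op 1: N0 marks N3=alive -> (alive,v1)
Op 2: gossip N2<->N0 -> N2.N0=(alive,v0) N2.N1=(alive,v0) N2.N2=(alive,v0) N2.N3=(alive,v1) | N0.N0=(alive,v0) N0.N1=(alive,v0) N0.N2=(alive,v0) N0.N3=(alive,v1)
Op 3: gossip N0<->N3 -> N0.N0=(alive,v0) N0.N1=(alive,v0) N0.N2=(alive,v0) N0.N3=(alive,v1) | N3.N0=(alive,v0) N3.N1=(alive,v0) N3.N2=(alive,v0) N3.N3=(alive,v1)
Op 4: gossip N1<->N2 -> N1.N0=(alive,v0) N1.N1=(alive,v0) N1.N2=(alive,v0) N1.N3=(alive,v1) | N2.N0=(alive,v0) N2.N1=(alive,v0) N2.N2=(alive,v0) N2.N3=(alive,v1)
Op 5: N2 marks N0=dead -> (dead,v1)
Op 6: gossip N0<->N1 -> N0.N0=(alive,v0) N0.N1=(alive,v0) N0.N2=(alive,v0) N0.N3=(alive,v1) | N1.N0=(alive,v0) N1.N1=(alive,v0) N1.N2=(alive,v0) N1.N3=(alive,v1)
Op 7: gossip N0<->N3 -> N0.N0=(alive,v0) N0.N1=(alive,v0) N0.N2=(alive,v0) N0.N3=(alive,v1) | N3.N0=(alive,v0) N3.N1=(alive,v0) N3.N2=(alive,v0) N3.N3=(alive,v1)
Op 8: N3 marks N3=alive -> (alive,v2)
Op 9: gossip N0<->N2 -> N0.N0=(dead,v1) N0.N1=(alive,v0) N0.N2=(alive,v0) N0.N3=(alive,v1) | N2.N0=(dead,v1) N2.N1=(alive,v0) N2.N2=(alive,v0) N2.N3=(alive,v1)
Op 10: N0 marks N3=suspect -> (suspect,v2)
Op 11: N3 marks N3=dead -> (dead,v3)
Op 12: gossip N3<->N1 -> N3.N0=(alive,v0) N3.N1=(alive,v0) N3.N2=(alive,v0) N3.N3=(dead,v3) | N1.N0=(alive,v0) N1.N1=(alive,v0) N1.N2=(alive,v0) N1.N3=(dead,v3)

Answer: N0=alive,0 N1=alive,0 N2=alive,0 N3=dead,3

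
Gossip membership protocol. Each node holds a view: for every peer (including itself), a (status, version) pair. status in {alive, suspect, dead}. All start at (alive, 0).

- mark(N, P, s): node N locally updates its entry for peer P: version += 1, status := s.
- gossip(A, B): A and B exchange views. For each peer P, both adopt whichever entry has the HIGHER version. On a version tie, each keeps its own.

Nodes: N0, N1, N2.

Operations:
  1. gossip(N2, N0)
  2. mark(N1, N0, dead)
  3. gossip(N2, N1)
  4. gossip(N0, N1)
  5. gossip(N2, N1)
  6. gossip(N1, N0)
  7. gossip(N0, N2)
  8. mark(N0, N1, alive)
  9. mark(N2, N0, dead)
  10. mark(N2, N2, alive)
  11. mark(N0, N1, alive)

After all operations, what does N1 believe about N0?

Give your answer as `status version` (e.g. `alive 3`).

Answer: dead 1

Derivation:
Op 1: gossip N2<->N0 -> N2.N0=(alive,v0) N2.N1=(alive,v0) N2.N2=(alive,v0) | N0.N0=(alive,v0) N0.N1=(alive,v0) N0.N2=(alive,v0)
Op 2: N1 marks N0=dead -> (dead,v1)
Op 3: gossip N2<->N1 -> N2.N0=(dead,v1) N2.N1=(alive,v0) N2.N2=(alive,v0) | N1.N0=(dead,v1) N1.N1=(alive,v0) N1.N2=(alive,v0)
Op 4: gossip N0<->N1 -> N0.N0=(dead,v1) N0.N1=(alive,v0) N0.N2=(alive,v0) | N1.N0=(dead,v1) N1.N1=(alive,v0) N1.N2=(alive,v0)
Op 5: gossip N2<->N1 -> N2.N0=(dead,v1) N2.N1=(alive,v0) N2.N2=(alive,v0) | N1.N0=(dead,v1) N1.N1=(alive,v0) N1.N2=(alive,v0)
Op 6: gossip N1<->N0 -> N1.N0=(dead,v1) N1.N1=(alive,v0) N1.N2=(alive,v0) | N0.N0=(dead,v1) N0.N1=(alive,v0) N0.N2=(alive,v0)
Op 7: gossip N0<->N2 -> N0.N0=(dead,v1) N0.N1=(alive,v0) N0.N2=(alive,v0) | N2.N0=(dead,v1) N2.N1=(alive,v0) N2.N2=(alive,v0)
Op 8: N0 marks N1=alive -> (alive,v1)
Op 9: N2 marks N0=dead -> (dead,v2)
Op 10: N2 marks N2=alive -> (alive,v1)
Op 11: N0 marks N1=alive -> (alive,v2)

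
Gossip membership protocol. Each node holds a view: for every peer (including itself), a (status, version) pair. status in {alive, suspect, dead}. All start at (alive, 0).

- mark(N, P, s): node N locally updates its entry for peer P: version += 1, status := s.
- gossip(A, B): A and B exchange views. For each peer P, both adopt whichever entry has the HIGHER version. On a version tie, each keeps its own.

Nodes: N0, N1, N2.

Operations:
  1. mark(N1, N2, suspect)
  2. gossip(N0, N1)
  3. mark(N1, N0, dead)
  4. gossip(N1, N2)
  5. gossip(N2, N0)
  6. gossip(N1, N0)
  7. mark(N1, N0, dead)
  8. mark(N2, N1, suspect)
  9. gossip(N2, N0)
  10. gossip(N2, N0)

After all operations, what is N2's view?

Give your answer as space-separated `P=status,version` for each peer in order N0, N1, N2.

Op 1: N1 marks N2=suspect -> (suspect,v1)
Op 2: gossip N0<->N1 -> N0.N0=(alive,v0) N0.N1=(alive,v0) N0.N2=(suspect,v1) | N1.N0=(alive,v0) N1.N1=(alive,v0) N1.N2=(suspect,v1)
Op 3: N1 marks N0=dead -> (dead,v1)
Op 4: gossip N1<->N2 -> N1.N0=(dead,v1) N1.N1=(alive,v0) N1.N2=(suspect,v1) | N2.N0=(dead,v1) N2.N1=(alive,v0) N2.N2=(suspect,v1)
Op 5: gossip N2<->N0 -> N2.N0=(dead,v1) N2.N1=(alive,v0) N2.N2=(suspect,v1) | N0.N0=(dead,v1) N0.N1=(alive,v0) N0.N2=(suspect,v1)
Op 6: gossip N1<->N0 -> N1.N0=(dead,v1) N1.N1=(alive,v0) N1.N2=(suspect,v1) | N0.N0=(dead,v1) N0.N1=(alive,v0) N0.N2=(suspect,v1)
Op 7: N1 marks N0=dead -> (dead,v2)
Op 8: N2 marks N1=suspect -> (suspect,v1)
Op 9: gossip N2<->N0 -> N2.N0=(dead,v1) N2.N1=(suspect,v1) N2.N2=(suspect,v1) | N0.N0=(dead,v1) N0.N1=(suspect,v1) N0.N2=(suspect,v1)
Op 10: gossip N2<->N0 -> N2.N0=(dead,v1) N2.N1=(suspect,v1) N2.N2=(suspect,v1) | N0.N0=(dead,v1) N0.N1=(suspect,v1) N0.N2=(suspect,v1)

Answer: N0=dead,1 N1=suspect,1 N2=suspect,1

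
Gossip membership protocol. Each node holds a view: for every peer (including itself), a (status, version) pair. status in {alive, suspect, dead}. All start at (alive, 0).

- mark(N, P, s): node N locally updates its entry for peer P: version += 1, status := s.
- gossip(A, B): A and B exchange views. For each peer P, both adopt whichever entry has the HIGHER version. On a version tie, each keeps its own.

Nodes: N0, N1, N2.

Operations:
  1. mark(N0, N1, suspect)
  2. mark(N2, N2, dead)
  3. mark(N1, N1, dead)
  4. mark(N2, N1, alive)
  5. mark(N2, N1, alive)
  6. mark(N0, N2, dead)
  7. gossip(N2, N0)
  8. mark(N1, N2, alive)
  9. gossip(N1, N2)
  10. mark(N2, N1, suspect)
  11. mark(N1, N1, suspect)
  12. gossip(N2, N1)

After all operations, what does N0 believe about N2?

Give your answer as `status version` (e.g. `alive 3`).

Op 1: N0 marks N1=suspect -> (suspect,v1)
Op 2: N2 marks N2=dead -> (dead,v1)
Op 3: N1 marks N1=dead -> (dead,v1)
Op 4: N2 marks N1=alive -> (alive,v1)
Op 5: N2 marks N1=alive -> (alive,v2)
Op 6: N0 marks N2=dead -> (dead,v1)
Op 7: gossip N2<->N0 -> N2.N0=(alive,v0) N2.N1=(alive,v2) N2.N2=(dead,v1) | N0.N0=(alive,v0) N0.N1=(alive,v2) N0.N2=(dead,v1)
Op 8: N1 marks N2=alive -> (alive,v1)
Op 9: gossip N1<->N2 -> N1.N0=(alive,v0) N1.N1=(alive,v2) N1.N2=(alive,v1) | N2.N0=(alive,v0) N2.N1=(alive,v2) N2.N2=(dead,v1)
Op 10: N2 marks N1=suspect -> (suspect,v3)
Op 11: N1 marks N1=suspect -> (suspect,v3)
Op 12: gossip N2<->N1 -> N2.N0=(alive,v0) N2.N1=(suspect,v3) N2.N2=(dead,v1) | N1.N0=(alive,v0) N1.N1=(suspect,v3) N1.N2=(alive,v1)

Answer: dead 1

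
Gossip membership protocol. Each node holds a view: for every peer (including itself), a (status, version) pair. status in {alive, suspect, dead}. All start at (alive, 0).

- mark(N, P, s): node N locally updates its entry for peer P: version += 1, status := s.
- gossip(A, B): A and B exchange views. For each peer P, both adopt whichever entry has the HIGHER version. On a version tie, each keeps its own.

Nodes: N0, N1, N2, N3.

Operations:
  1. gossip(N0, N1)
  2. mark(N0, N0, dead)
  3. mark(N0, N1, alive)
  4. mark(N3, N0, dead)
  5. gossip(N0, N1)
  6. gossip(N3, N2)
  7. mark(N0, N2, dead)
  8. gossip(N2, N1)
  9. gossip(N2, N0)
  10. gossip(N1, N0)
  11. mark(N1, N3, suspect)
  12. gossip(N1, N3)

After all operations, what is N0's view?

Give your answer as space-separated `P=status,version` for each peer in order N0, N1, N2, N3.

Op 1: gossip N0<->N1 -> N0.N0=(alive,v0) N0.N1=(alive,v0) N0.N2=(alive,v0) N0.N3=(alive,v0) | N1.N0=(alive,v0) N1.N1=(alive,v0) N1.N2=(alive,v0) N1.N3=(alive,v0)
Op 2: N0 marks N0=dead -> (dead,v1)
Op 3: N0 marks N1=alive -> (alive,v1)
Op 4: N3 marks N0=dead -> (dead,v1)
Op 5: gossip N0<->N1 -> N0.N0=(dead,v1) N0.N1=(alive,v1) N0.N2=(alive,v0) N0.N3=(alive,v0) | N1.N0=(dead,v1) N1.N1=(alive,v1) N1.N2=(alive,v0) N1.N3=(alive,v0)
Op 6: gossip N3<->N2 -> N3.N0=(dead,v1) N3.N1=(alive,v0) N3.N2=(alive,v0) N3.N3=(alive,v0) | N2.N0=(dead,v1) N2.N1=(alive,v0) N2.N2=(alive,v0) N2.N3=(alive,v0)
Op 7: N0 marks N2=dead -> (dead,v1)
Op 8: gossip N2<->N1 -> N2.N0=(dead,v1) N2.N1=(alive,v1) N2.N2=(alive,v0) N2.N3=(alive,v0) | N1.N0=(dead,v1) N1.N1=(alive,v1) N1.N2=(alive,v0) N1.N3=(alive,v0)
Op 9: gossip N2<->N0 -> N2.N0=(dead,v1) N2.N1=(alive,v1) N2.N2=(dead,v1) N2.N3=(alive,v0) | N0.N0=(dead,v1) N0.N1=(alive,v1) N0.N2=(dead,v1) N0.N3=(alive,v0)
Op 10: gossip N1<->N0 -> N1.N0=(dead,v1) N1.N1=(alive,v1) N1.N2=(dead,v1) N1.N3=(alive,v0) | N0.N0=(dead,v1) N0.N1=(alive,v1) N0.N2=(dead,v1) N0.N3=(alive,v0)
Op 11: N1 marks N3=suspect -> (suspect,v1)
Op 12: gossip N1<->N3 -> N1.N0=(dead,v1) N1.N1=(alive,v1) N1.N2=(dead,v1) N1.N3=(suspect,v1) | N3.N0=(dead,v1) N3.N1=(alive,v1) N3.N2=(dead,v1) N3.N3=(suspect,v1)

Answer: N0=dead,1 N1=alive,1 N2=dead,1 N3=alive,0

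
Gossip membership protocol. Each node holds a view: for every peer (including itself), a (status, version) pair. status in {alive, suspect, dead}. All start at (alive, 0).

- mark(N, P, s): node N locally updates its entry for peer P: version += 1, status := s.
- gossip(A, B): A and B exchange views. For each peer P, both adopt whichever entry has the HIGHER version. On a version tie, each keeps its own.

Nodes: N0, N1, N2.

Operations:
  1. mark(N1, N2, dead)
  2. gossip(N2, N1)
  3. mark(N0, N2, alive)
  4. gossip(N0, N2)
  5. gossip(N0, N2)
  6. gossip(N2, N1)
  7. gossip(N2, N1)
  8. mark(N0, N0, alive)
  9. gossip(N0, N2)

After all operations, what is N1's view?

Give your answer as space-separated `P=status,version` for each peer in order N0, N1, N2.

Answer: N0=alive,0 N1=alive,0 N2=dead,1

Derivation:
Op 1: N1 marks N2=dead -> (dead,v1)
Op 2: gossip N2<->N1 -> N2.N0=(alive,v0) N2.N1=(alive,v0) N2.N2=(dead,v1) | N1.N0=(alive,v0) N1.N1=(alive,v0) N1.N2=(dead,v1)
Op 3: N0 marks N2=alive -> (alive,v1)
Op 4: gossip N0<->N2 -> N0.N0=(alive,v0) N0.N1=(alive,v0) N0.N2=(alive,v1) | N2.N0=(alive,v0) N2.N1=(alive,v0) N2.N2=(dead,v1)
Op 5: gossip N0<->N2 -> N0.N0=(alive,v0) N0.N1=(alive,v0) N0.N2=(alive,v1) | N2.N0=(alive,v0) N2.N1=(alive,v0) N2.N2=(dead,v1)
Op 6: gossip N2<->N1 -> N2.N0=(alive,v0) N2.N1=(alive,v0) N2.N2=(dead,v1) | N1.N0=(alive,v0) N1.N1=(alive,v0) N1.N2=(dead,v1)
Op 7: gossip N2<->N1 -> N2.N0=(alive,v0) N2.N1=(alive,v0) N2.N2=(dead,v1) | N1.N0=(alive,v0) N1.N1=(alive,v0) N1.N2=(dead,v1)
Op 8: N0 marks N0=alive -> (alive,v1)
Op 9: gossip N0<->N2 -> N0.N0=(alive,v1) N0.N1=(alive,v0) N0.N2=(alive,v1) | N2.N0=(alive,v1) N2.N1=(alive,v0) N2.N2=(dead,v1)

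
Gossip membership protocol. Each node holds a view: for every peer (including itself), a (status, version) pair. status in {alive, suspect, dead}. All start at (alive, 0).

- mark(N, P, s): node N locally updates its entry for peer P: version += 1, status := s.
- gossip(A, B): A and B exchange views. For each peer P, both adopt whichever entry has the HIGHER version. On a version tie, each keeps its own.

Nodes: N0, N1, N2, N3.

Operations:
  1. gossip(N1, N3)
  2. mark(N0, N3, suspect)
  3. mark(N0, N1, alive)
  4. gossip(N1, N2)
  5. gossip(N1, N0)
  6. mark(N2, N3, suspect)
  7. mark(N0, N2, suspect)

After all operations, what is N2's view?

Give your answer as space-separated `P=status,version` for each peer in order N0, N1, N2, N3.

Answer: N0=alive,0 N1=alive,0 N2=alive,0 N3=suspect,1

Derivation:
Op 1: gossip N1<->N3 -> N1.N0=(alive,v0) N1.N1=(alive,v0) N1.N2=(alive,v0) N1.N3=(alive,v0) | N3.N0=(alive,v0) N3.N1=(alive,v0) N3.N2=(alive,v0) N3.N3=(alive,v0)
Op 2: N0 marks N3=suspect -> (suspect,v1)
Op 3: N0 marks N1=alive -> (alive,v1)
Op 4: gossip N1<->N2 -> N1.N0=(alive,v0) N1.N1=(alive,v0) N1.N2=(alive,v0) N1.N3=(alive,v0) | N2.N0=(alive,v0) N2.N1=(alive,v0) N2.N2=(alive,v0) N2.N3=(alive,v0)
Op 5: gossip N1<->N0 -> N1.N0=(alive,v0) N1.N1=(alive,v1) N1.N2=(alive,v0) N1.N3=(suspect,v1) | N0.N0=(alive,v0) N0.N1=(alive,v1) N0.N2=(alive,v0) N0.N3=(suspect,v1)
Op 6: N2 marks N3=suspect -> (suspect,v1)
Op 7: N0 marks N2=suspect -> (suspect,v1)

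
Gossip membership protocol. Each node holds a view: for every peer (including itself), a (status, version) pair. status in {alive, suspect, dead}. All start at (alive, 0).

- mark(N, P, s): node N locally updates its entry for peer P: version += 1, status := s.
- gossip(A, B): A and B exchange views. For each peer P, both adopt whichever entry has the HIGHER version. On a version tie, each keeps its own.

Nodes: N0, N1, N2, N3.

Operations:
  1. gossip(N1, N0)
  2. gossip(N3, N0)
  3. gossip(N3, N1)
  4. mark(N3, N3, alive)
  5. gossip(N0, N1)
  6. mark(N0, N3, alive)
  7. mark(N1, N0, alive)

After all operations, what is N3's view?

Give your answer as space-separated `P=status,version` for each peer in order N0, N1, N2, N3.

Answer: N0=alive,0 N1=alive,0 N2=alive,0 N3=alive,1

Derivation:
Op 1: gossip N1<->N0 -> N1.N0=(alive,v0) N1.N1=(alive,v0) N1.N2=(alive,v0) N1.N3=(alive,v0) | N0.N0=(alive,v0) N0.N1=(alive,v0) N0.N2=(alive,v0) N0.N3=(alive,v0)
Op 2: gossip N3<->N0 -> N3.N0=(alive,v0) N3.N1=(alive,v0) N3.N2=(alive,v0) N3.N3=(alive,v0) | N0.N0=(alive,v0) N0.N1=(alive,v0) N0.N2=(alive,v0) N0.N3=(alive,v0)
Op 3: gossip N3<->N1 -> N3.N0=(alive,v0) N3.N1=(alive,v0) N3.N2=(alive,v0) N3.N3=(alive,v0) | N1.N0=(alive,v0) N1.N1=(alive,v0) N1.N2=(alive,v0) N1.N3=(alive,v0)
Op 4: N3 marks N3=alive -> (alive,v1)
Op 5: gossip N0<->N1 -> N0.N0=(alive,v0) N0.N1=(alive,v0) N0.N2=(alive,v0) N0.N3=(alive,v0) | N1.N0=(alive,v0) N1.N1=(alive,v0) N1.N2=(alive,v0) N1.N3=(alive,v0)
Op 6: N0 marks N3=alive -> (alive,v1)
Op 7: N1 marks N0=alive -> (alive,v1)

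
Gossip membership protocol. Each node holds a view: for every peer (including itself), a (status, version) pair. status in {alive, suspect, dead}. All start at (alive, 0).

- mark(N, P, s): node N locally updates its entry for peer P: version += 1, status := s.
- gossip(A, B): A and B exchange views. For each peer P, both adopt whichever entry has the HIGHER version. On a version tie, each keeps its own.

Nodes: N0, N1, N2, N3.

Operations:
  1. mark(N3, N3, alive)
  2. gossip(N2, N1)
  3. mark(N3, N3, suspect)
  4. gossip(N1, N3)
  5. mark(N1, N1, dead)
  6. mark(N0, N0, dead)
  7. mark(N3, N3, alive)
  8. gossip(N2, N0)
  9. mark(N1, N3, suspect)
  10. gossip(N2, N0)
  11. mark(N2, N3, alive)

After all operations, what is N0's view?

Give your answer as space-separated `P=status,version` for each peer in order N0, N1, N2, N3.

Op 1: N3 marks N3=alive -> (alive,v1)
Op 2: gossip N2<->N1 -> N2.N0=(alive,v0) N2.N1=(alive,v0) N2.N2=(alive,v0) N2.N3=(alive,v0) | N1.N0=(alive,v0) N1.N1=(alive,v0) N1.N2=(alive,v0) N1.N3=(alive,v0)
Op 3: N3 marks N3=suspect -> (suspect,v2)
Op 4: gossip N1<->N3 -> N1.N0=(alive,v0) N1.N1=(alive,v0) N1.N2=(alive,v0) N1.N3=(suspect,v2) | N3.N0=(alive,v0) N3.N1=(alive,v0) N3.N2=(alive,v0) N3.N3=(suspect,v2)
Op 5: N1 marks N1=dead -> (dead,v1)
Op 6: N0 marks N0=dead -> (dead,v1)
Op 7: N3 marks N3=alive -> (alive,v3)
Op 8: gossip N2<->N0 -> N2.N0=(dead,v1) N2.N1=(alive,v0) N2.N2=(alive,v0) N2.N3=(alive,v0) | N0.N0=(dead,v1) N0.N1=(alive,v0) N0.N2=(alive,v0) N0.N3=(alive,v0)
Op 9: N1 marks N3=suspect -> (suspect,v3)
Op 10: gossip N2<->N0 -> N2.N0=(dead,v1) N2.N1=(alive,v0) N2.N2=(alive,v0) N2.N3=(alive,v0) | N0.N0=(dead,v1) N0.N1=(alive,v0) N0.N2=(alive,v0) N0.N3=(alive,v0)
Op 11: N2 marks N3=alive -> (alive,v1)

Answer: N0=dead,1 N1=alive,0 N2=alive,0 N3=alive,0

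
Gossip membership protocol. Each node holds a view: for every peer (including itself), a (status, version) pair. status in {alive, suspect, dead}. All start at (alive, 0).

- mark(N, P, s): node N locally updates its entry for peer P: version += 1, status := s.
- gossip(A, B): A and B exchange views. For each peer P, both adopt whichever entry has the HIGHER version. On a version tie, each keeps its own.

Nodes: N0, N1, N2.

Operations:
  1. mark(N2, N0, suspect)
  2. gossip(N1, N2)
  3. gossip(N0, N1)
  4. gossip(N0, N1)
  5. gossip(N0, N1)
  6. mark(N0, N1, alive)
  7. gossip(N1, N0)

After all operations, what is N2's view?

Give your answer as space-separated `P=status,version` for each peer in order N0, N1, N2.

Op 1: N2 marks N0=suspect -> (suspect,v1)
Op 2: gossip N1<->N2 -> N1.N0=(suspect,v1) N1.N1=(alive,v0) N1.N2=(alive,v0) | N2.N0=(suspect,v1) N2.N1=(alive,v0) N2.N2=(alive,v0)
Op 3: gossip N0<->N1 -> N0.N0=(suspect,v1) N0.N1=(alive,v0) N0.N2=(alive,v0) | N1.N0=(suspect,v1) N1.N1=(alive,v0) N1.N2=(alive,v0)
Op 4: gossip N0<->N1 -> N0.N0=(suspect,v1) N0.N1=(alive,v0) N0.N2=(alive,v0) | N1.N0=(suspect,v1) N1.N1=(alive,v0) N1.N2=(alive,v0)
Op 5: gossip N0<->N1 -> N0.N0=(suspect,v1) N0.N1=(alive,v0) N0.N2=(alive,v0) | N1.N0=(suspect,v1) N1.N1=(alive,v0) N1.N2=(alive,v0)
Op 6: N0 marks N1=alive -> (alive,v1)
Op 7: gossip N1<->N0 -> N1.N0=(suspect,v1) N1.N1=(alive,v1) N1.N2=(alive,v0) | N0.N0=(suspect,v1) N0.N1=(alive,v1) N0.N2=(alive,v0)

Answer: N0=suspect,1 N1=alive,0 N2=alive,0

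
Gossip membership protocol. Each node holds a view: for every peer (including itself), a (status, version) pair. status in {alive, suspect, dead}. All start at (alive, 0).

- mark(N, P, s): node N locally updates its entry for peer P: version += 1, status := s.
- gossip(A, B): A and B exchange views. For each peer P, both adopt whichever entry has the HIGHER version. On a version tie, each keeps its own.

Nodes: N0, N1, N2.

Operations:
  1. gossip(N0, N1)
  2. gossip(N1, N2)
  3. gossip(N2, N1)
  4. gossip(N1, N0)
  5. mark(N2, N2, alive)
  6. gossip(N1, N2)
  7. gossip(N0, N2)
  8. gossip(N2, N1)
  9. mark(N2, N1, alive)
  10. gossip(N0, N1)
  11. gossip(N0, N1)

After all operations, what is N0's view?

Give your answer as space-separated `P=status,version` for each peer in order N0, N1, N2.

Answer: N0=alive,0 N1=alive,0 N2=alive,1

Derivation:
Op 1: gossip N0<->N1 -> N0.N0=(alive,v0) N0.N1=(alive,v0) N0.N2=(alive,v0) | N1.N0=(alive,v0) N1.N1=(alive,v0) N1.N2=(alive,v0)
Op 2: gossip N1<->N2 -> N1.N0=(alive,v0) N1.N1=(alive,v0) N1.N2=(alive,v0) | N2.N0=(alive,v0) N2.N1=(alive,v0) N2.N2=(alive,v0)
Op 3: gossip N2<->N1 -> N2.N0=(alive,v0) N2.N1=(alive,v0) N2.N2=(alive,v0) | N1.N0=(alive,v0) N1.N1=(alive,v0) N1.N2=(alive,v0)
Op 4: gossip N1<->N0 -> N1.N0=(alive,v0) N1.N1=(alive,v0) N1.N2=(alive,v0) | N0.N0=(alive,v0) N0.N1=(alive,v0) N0.N2=(alive,v0)
Op 5: N2 marks N2=alive -> (alive,v1)
Op 6: gossip N1<->N2 -> N1.N0=(alive,v0) N1.N1=(alive,v0) N1.N2=(alive,v1) | N2.N0=(alive,v0) N2.N1=(alive,v0) N2.N2=(alive,v1)
Op 7: gossip N0<->N2 -> N0.N0=(alive,v0) N0.N1=(alive,v0) N0.N2=(alive,v1) | N2.N0=(alive,v0) N2.N1=(alive,v0) N2.N2=(alive,v1)
Op 8: gossip N2<->N1 -> N2.N0=(alive,v0) N2.N1=(alive,v0) N2.N2=(alive,v1) | N1.N0=(alive,v0) N1.N1=(alive,v0) N1.N2=(alive,v1)
Op 9: N2 marks N1=alive -> (alive,v1)
Op 10: gossip N0<->N1 -> N0.N0=(alive,v0) N0.N1=(alive,v0) N0.N2=(alive,v1) | N1.N0=(alive,v0) N1.N1=(alive,v0) N1.N2=(alive,v1)
Op 11: gossip N0<->N1 -> N0.N0=(alive,v0) N0.N1=(alive,v0) N0.N2=(alive,v1) | N1.N0=(alive,v0) N1.N1=(alive,v0) N1.N2=(alive,v1)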